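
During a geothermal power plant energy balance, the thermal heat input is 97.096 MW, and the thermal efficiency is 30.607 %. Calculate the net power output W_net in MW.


W_net = eta / 100 * Q_in
W_net = 30.607 / 100 * 97.096
W_net = 29.718 MW


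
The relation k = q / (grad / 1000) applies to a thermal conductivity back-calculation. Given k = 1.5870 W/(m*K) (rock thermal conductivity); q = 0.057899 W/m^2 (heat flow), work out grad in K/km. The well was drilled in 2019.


grad = q / k * 1000
grad = 0.057899 / 1.5870 * 1000
grad = 36.48330 deg C/km
Convert: 36.48330 deg C/km * 1.0 = 36.483 K/km
grad = 36.483 K/km


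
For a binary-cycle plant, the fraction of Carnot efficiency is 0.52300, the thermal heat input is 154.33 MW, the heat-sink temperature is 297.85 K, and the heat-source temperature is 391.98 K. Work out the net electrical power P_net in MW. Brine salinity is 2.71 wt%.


Step 1: eta = (1 - Tc/Th)*f = (1 - 297.85/391.98)*0.523 = 0.1255931
Step 2: P_net = eta * Q_in = 0.1255931 * 154.33 = 19.383 MW
P_net = 19.383 MW


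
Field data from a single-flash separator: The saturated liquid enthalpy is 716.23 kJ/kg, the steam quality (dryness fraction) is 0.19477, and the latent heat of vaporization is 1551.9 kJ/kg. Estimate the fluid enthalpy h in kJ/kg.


h = hf + x * hfg
h = 716.23 + 0.19477 * 1551.9
h = 1018.5 kJ/kg


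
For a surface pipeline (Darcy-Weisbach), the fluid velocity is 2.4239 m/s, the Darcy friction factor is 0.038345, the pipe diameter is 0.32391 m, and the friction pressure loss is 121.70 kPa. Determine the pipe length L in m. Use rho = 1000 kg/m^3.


L = dP*1000*D / (f*rho*vel^2/2)
L = 121.70*1000*0.32391 / (0.038345*1000*2.4239^2/2)
L = 349.95 m


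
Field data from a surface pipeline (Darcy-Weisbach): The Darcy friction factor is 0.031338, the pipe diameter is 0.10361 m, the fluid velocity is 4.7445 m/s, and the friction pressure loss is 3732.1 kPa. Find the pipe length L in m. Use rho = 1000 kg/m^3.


L = dP*1000*D / (f*rho*vel^2/2)
L = 3732.1*1000*0.10361 / (0.031338*1000*4.7445^2/2)
L = 1096.3 m


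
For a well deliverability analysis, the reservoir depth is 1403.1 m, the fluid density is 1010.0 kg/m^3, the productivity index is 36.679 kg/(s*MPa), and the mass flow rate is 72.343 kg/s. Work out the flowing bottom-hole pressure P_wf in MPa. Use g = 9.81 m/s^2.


Step 1: P_i = rho*g*h/1e6 = 1010.0*9.81*1403.1/1e6 = 13.90206 MPa
Step 2: P_wf = P_i - mdot/PI = 13.90206 - 72.343/36.679 = 11.930 MPa
P_wf = 11.930 MPa


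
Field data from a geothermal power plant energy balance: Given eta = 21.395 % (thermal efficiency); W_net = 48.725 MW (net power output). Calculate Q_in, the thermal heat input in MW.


Q_in = W_net / (eta / 100)
Q_in = 48.725 / (21.395 / 100)
Q_in = 227.74 MW


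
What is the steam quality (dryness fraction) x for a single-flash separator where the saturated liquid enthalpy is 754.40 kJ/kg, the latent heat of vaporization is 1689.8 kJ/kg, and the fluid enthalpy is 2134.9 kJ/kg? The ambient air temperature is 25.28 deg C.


x = (h - hf) / hfg
x = (2134.9 - 754.40) / 1689.8
x = 0.81696


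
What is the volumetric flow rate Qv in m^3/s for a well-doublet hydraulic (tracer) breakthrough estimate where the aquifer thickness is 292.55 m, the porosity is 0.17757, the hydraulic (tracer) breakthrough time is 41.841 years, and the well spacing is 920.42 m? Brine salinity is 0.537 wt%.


Qv = pi*hr*phi*L^2 / (3*t_bt*365.25*86400)
Qv = pi*292.55*0.17757*920.42^2 / (3*41.841*365.25*86400)
Qv = 0.034903 m^3/s


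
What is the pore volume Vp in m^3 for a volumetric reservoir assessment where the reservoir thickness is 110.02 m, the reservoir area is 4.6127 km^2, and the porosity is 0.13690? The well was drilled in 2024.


Vp = A * 1e6 * hr * phi
Vp = 4.6127 * 1e6 * 110.02 * 0.13690
Vp = 6.9475e+07 m^3


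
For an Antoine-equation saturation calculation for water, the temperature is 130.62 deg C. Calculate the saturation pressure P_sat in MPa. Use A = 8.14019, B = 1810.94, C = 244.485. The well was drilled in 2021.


P_sat = 10^(A - B/(C + T)) / 760 * 0.101325
P_sat = 10^(8.14019 - 1810.94/(244.485 + 130.62)) / 760 * 0.101325
P_sat = 0.27370 MPa


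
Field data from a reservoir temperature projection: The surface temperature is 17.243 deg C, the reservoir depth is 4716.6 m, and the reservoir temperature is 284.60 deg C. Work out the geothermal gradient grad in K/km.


grad = (T_res - T_surf) / d * 1000
grad = (284.60 - 17.243) / 4716.6 * 1000
grad = 56.68426 deg C/km
Convert: 56.68426 deg C/km * 1.0 = 56.684 K/km
grad = 56.684 K/km


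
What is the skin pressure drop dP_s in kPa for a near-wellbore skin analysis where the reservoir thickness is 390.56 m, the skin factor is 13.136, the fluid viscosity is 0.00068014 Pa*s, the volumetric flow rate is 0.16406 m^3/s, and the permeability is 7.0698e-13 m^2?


dP_s = S * q * mu / (2*pi*k*hr) / 1000
dP_s = 13.136 * 0.16406 * 0.00068014 / (2*pi*7.0698e-13*390.56) / 1000
dP_s = 844.87 kPa


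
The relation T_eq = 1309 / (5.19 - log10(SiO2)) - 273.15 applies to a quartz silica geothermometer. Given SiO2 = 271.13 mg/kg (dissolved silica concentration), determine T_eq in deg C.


T_eq = 1309 / (5.19 - log10(SiO2)) - 273.15
T_eq = 1309 / (5.19 - log10(271.13)) - 273.15
T_eq = 201.67 deg C


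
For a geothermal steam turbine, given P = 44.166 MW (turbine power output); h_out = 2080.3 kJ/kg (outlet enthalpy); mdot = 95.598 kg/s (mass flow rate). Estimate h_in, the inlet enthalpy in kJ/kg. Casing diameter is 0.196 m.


h_in = h_out + P * 1000 / mdot
h_in = 2080.3 + 44.166 * 1000 / 95.598
h_in = 2542.3 kJ/kg


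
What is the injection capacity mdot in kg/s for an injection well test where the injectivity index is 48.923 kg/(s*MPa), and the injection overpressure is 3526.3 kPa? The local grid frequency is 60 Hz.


mdot = II * dP / 1000
mdot = 48.923 * 3526.3 / 1000
mdot = 172.52 kg/s


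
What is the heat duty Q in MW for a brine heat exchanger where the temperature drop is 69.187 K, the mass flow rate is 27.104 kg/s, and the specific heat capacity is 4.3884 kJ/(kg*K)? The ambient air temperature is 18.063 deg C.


Q = mdot * cp * dT / 1000
Q = 27.104 * 4.3884 * 69.187 / 1000
Q = 8.2293 MW


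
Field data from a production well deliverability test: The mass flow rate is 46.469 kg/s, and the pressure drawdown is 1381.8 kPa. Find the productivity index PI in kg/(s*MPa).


PI = mdot * 1000 / dP
PI = 46.469 * 1000 / 1381.8
PI = 33.629 kg/(s*MPa)


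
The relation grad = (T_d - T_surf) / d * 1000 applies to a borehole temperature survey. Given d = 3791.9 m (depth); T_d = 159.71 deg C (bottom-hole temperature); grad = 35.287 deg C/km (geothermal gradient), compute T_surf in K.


T_surf = T_d - grad * d / 1000
T_surf = 159.71 - 35.287 * 3791.9 / 1000
T_surf = 25.90522 deg C
Convert to K: 25.90522 + 273.15 = 299.06 K
T_surf = 299.06 K


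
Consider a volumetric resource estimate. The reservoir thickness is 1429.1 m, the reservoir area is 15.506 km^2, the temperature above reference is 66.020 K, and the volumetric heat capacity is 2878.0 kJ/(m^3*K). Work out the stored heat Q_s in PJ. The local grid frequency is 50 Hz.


Step 1: Vr = A*1e6*hr = 15.506*1e6*1429.1 = 2.215962e+10 m^3
Step 2: Q_s = Vr*rhoc*dT/1e12 = 2.215962e+10*2878.0*66.02/1e12 = 4210.5 PJ
Q_s = 4210.5 PJ


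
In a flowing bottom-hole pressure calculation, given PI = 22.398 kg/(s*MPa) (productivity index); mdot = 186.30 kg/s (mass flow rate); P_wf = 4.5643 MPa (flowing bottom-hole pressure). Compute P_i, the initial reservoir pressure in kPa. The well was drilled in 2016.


P_i = P_wf + mdot / PI
P_i = 4.5643 + 186.30 / 22.398
P_i = 12.88201 MPa
Convert: 12.88201 MPa * 1000.0 = 12882 kPa
P_i = 12882 kPa


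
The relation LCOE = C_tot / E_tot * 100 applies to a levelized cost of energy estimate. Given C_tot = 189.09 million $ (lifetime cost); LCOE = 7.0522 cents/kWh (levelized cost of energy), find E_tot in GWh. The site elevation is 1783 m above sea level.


E_tot = C_tot / LCOE * 100
E_tot = 189.09 / 7.0522 * 100
E_tot = 2681.3 GWh


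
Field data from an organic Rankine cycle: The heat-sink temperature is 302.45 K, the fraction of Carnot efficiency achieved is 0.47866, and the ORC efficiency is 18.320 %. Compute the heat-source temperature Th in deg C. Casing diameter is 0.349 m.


Th = Tc / (1 - (eta_orc/100)/f)
Th = 302.45 / (1 - (18.320/100)/0.47866)
Th = 489.9842 K
Convert to deg C: 489.9842 - 273.15 = 216.83 deg C
Th = 216.83 deg C


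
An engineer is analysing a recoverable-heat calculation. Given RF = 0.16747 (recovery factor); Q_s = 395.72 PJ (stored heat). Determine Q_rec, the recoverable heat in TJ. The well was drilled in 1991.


Q_rec = Q_s * RF
Q_rec = 395.72 * 0.16747
Q_rec = 66.27123 PJ
Convert: 66.27123 PJ * 1000.0 = 66271 TJ
Q_rec = 66271 TJ


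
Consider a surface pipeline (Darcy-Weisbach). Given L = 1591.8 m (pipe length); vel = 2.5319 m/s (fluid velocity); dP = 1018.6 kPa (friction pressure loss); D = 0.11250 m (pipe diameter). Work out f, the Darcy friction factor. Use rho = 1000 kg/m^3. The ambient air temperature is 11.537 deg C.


f = dP*1000 / ((L/D)*(rho*vel^2/2))
f = 1018.6*1000 / ((1591.8/0.11250)*(1000*2.5319^2/2))
f = 0.022460


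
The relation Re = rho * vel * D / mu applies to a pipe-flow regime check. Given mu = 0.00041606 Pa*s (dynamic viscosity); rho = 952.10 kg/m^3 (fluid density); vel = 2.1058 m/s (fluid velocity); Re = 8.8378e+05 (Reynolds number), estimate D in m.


D = Re * mu / (rho * vel)
D = 8.8378e+05 * 0.00041606 / (952.10 * 2.1058)
D = 0.18340 m


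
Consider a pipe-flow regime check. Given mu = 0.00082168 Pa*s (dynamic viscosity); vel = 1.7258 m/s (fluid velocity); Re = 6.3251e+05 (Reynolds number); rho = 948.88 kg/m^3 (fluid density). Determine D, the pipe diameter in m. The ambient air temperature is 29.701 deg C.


D = Re * mu / (rho * vel)
D = 6.3251e+05 * 0.00082168 / (948.88 * 1.7258)
D = 0.31737 m


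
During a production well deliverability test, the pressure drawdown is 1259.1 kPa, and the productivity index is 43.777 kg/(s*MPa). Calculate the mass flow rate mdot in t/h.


mdot = PI * dP / 1000
mdot = 43.777 * 1259.1 / 1000
mdot = 55.11962 kg/s
Convert: 55.11962 kg/s * 3.6 = 198.43 t/h
mdot = 198.43 t/h


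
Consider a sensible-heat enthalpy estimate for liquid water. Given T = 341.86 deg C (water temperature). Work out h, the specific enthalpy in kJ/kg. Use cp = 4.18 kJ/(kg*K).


h = cp * T
h = 4.18 * 341.86
h = 1429.0 kJ/kg


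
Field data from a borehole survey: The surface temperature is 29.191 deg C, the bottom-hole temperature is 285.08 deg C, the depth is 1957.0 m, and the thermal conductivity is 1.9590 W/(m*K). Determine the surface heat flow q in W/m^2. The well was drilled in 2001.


Step 1: grad = (T_d - T_surf)/d * 1000 = (285.08 - 29.191)/1957.0 * 1000 = 130.7557 deg C/km
Step 2: q = k * grad / 1000 = 1.959 * 130.7557 / 1000 = 0.25615 W/m^2
q = 0.25615 W/m^2


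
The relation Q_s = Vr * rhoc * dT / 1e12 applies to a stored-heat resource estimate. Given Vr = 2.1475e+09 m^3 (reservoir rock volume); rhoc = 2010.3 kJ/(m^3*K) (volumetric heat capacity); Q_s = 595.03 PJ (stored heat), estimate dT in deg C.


dT = Q_s * 1e12 / (Vr * rhoc)
dT = 595.03 * 1e12 / (2.1475e+09 * 2010.3)
dT = 137.8303 K
Convert (temperature difference, 1 K = 1 deg C): 137.8303 K = 137.8303 deg C
dT = 137.83 deg C


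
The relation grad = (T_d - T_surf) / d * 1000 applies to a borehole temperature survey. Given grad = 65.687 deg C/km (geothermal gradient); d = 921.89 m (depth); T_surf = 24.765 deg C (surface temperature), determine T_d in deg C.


T_d = T_surf + grad * d / 1000
T_d = 24.765 + 65.687 * 921.89 / 1000
T_d = 85.321 deg C


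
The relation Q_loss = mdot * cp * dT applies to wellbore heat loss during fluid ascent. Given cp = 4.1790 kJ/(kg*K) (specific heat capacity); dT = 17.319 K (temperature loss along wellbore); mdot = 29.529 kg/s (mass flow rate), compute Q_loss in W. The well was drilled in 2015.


Q_loss = mdot * cp * dT
Q_loss = 29.529 * 4.1790 * 17.319
Q_loss = 2137.194 kW
Convert: 2137.194 kW * 1000.0 = 2.1372e+06 W
Q_loss = 2.1372e+06 W


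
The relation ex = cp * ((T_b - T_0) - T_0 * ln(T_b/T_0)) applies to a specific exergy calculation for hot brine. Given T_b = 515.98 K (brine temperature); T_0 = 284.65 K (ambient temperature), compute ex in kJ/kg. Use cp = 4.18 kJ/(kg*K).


ex = cp * ((T_b - T_0) - T_0 * ln(T_b/T_0))
ex = 4.18 * ((515.98 - 284.65) - 284.65 * ln(515.98/284.65))
ex = 259.24 kJ/kg


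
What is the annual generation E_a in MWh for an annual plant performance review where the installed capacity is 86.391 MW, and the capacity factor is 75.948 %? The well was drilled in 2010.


E_a = CF / 100 * cap * 8760
E_a = 75.948 / 100 * 86.391 * 8760
E_a = 5.7476e+05 MWh


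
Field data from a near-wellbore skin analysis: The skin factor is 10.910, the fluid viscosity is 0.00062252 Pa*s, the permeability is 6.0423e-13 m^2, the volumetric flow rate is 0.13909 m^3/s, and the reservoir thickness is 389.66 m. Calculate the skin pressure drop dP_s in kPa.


dP_s = S * q * mu / (2*pi*k*hr) / 1000
dP_s = 10.910 * 0.13909 * 0.00062252 / (2*pi*6.0423e-13*389.66) / 1000
dP_s = 638.57 kPa


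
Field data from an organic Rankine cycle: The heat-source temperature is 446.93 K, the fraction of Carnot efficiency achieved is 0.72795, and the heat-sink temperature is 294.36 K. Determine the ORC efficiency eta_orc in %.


eta_orc = (1 - Tc/Th) * f * 100
eta_orc = (1 - 294.36/446.93) * 0.72795 * 100
eta_orc = 24.850 %


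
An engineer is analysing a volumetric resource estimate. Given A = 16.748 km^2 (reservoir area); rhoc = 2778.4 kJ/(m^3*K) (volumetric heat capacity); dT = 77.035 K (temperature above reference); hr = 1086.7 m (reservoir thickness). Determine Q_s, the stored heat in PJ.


Step 1: Vr = A*1e6*hr = 16.748*1e6*1086.7 = 1.820005e+10 m^3
Step 2: Q_s = Vr*rhoc*dT/1e12 = 1.820005e+10*2778.4*77.035/1e12 = 3895.4 PJ
Q_s = 3895.4 PJ


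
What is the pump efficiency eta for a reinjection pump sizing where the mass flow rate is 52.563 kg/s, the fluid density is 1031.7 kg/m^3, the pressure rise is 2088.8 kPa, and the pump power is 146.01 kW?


eta = mdot * dP / (rho * P_pump)
eta = 52.563 * 2088.8 / (1031.7 * 146.01)
eta = 0.72885


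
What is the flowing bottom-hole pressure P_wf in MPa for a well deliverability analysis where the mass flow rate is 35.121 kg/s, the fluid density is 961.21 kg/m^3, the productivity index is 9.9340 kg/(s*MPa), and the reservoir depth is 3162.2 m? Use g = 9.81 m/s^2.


Step 1: P_i = rho*g*h/1e6 = 961.21*9.81*3162.2/1e6 = 29.81787 MPa
Step 2: P_wf = P_i - mdot/PI = 29.81787 - 35.121/9.934 = 26.282 MPa
P_wf = 26.282 MPa


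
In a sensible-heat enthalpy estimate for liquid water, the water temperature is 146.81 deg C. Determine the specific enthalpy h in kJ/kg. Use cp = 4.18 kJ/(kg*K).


h = cp * T
h = 4.18 * 146.81
h = 613.67 kJ/kg


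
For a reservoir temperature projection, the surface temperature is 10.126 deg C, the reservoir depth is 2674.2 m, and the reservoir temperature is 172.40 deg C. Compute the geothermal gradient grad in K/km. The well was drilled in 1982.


grad = (T_res - T_surf) / d * 1000
grad = (172.40 - 10.126) / 2674.2 * 1000
grad = 60.68133 deg C/km
Convert: 60.68133 deg C/km * 1.0 = 60.681 K/km
grad = 60.681 K/km


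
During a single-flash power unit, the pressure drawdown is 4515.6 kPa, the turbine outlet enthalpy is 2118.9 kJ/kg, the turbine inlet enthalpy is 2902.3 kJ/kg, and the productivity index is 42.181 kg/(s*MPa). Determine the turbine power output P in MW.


Step 1: mdot = PI * dP / 1000 = 42.181 * 4515.6 / 1000 = 190.4725 kg/s
Step 2: P = mdot*(h_in - h_out)/1000 = 190.4725*(2902.3 - 2118.9)/1000 = 149.22 MW
P = 149.22 MW


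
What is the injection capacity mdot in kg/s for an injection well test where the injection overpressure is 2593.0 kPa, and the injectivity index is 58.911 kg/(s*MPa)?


mdot = II * dP / 1000
mdot = 58.911 * 2593.0 / 1000
mdot = 152.76 kg/s


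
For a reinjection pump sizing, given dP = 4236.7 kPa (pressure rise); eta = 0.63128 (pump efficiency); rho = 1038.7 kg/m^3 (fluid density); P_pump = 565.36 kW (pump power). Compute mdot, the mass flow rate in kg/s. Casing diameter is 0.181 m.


mdot = P_pump * rho * eta / dP
mdot = 565.36 * 1038.7 * 0.63128 / 4236.7
mdot = 87.500 kg/s


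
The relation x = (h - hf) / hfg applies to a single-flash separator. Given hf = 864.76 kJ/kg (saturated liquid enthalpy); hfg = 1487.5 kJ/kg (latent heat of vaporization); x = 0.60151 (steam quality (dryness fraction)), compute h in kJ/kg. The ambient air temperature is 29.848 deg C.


h = hf + x * hfg
h = 864.76 + 0.60151 * 1487.5
h = 1759.5 kJ/kg


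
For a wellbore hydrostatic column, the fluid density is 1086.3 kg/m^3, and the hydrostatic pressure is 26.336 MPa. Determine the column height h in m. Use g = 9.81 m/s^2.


h = P * 1e6 / (g * rho)
h = 26.336 * 1e6 / (9.81 * 1086.3)
h = 2471.3 m


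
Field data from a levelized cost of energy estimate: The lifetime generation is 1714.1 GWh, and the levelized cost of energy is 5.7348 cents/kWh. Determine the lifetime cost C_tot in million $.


C_tot = LCOE / 100 * E_tot
C_tot = 5.7348 / 100 * 1714.1
C_tot = 98.300 million $


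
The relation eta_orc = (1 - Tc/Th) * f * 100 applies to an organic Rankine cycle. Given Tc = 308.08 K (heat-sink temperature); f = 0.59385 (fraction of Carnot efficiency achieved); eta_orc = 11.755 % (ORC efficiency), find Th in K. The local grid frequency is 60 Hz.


Th = Tc / (1 - (eta_orc/100)/f)
Th = 308.08 / (1 - (11.755/100)/0.59385)
Th = 384.11 K


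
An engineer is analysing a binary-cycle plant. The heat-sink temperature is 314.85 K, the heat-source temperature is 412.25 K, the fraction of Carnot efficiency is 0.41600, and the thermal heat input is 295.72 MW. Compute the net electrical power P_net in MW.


Step 1: eta = (1 - Tc/Th)*f = (1 - 314.85/412.25)*0.416 = 0.09828599
Step 2: P_net = eta * Q_in = 0.09828599 * 295.72 = 29.065 MW
P_net = 29.065 MW


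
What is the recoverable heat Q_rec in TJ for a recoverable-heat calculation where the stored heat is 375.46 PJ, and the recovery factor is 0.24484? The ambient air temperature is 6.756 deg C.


Q_rec = Q_s * RF
Q_rec = 375.46 * 0.24484
Q_rec = 91.92763 PJ
Convert: 91.92763 PJ * 1000.0 = 91928 TJ
Q_rec = 91928 TJ


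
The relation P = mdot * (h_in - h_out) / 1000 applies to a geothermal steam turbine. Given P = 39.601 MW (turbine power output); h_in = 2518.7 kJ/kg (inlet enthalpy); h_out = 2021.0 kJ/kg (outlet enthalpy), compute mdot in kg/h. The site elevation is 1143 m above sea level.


mdot = P * 1000 / (h_in - h_out)
mdot = 39.601 * 1000 / (2518.7 - 2021.0)
mdot = 79.56801 kg/s
Convert: 79.56801 kg/s * 3600.0 = 2.8644e+05 kg/h
mdot = 2.8644e+05 kg/h


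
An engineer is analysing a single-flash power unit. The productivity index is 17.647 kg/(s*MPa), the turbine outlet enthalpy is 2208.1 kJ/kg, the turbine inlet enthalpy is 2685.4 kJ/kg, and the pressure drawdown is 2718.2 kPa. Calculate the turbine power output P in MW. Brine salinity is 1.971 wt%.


Step 1: mdot = PI * dP / 1000 = 17.647 * 2718.2 / 1000 = 47.96808 kg/s
Step 2: P = mdot*(h_in - h_out)/1000 = 47.96808*(2685.4 - 2208.1)/1000 = 22.895 MW
P = 22.895 MW


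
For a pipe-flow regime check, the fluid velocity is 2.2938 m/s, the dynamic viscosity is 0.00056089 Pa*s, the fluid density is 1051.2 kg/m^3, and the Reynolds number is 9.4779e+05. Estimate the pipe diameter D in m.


D = Re * mu / (rho * vel)
D = 9.4779e+05 * 0.00056089 / (1051.2 * 2.2938)
D = 0.22047 m


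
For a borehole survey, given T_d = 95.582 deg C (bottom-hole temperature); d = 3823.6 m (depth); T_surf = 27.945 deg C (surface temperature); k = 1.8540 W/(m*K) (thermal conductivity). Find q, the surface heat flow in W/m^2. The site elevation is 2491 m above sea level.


Step 1: grad = (T_d - T_surf)/d * 1000 = (95.582 - 27.945)/3823.6 * 1000 = 17.68935 deg C/km
Step 2: q = k * grad / 1000 = 1.854 * 17.68935 / 1000 = 0.032796 W/m^2
q = 0.032796 W/m^2


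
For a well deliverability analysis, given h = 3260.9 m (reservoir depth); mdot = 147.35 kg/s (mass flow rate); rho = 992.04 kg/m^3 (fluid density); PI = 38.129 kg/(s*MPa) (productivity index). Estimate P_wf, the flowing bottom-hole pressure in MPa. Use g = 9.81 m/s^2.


Step 1: P_i = rho*g*h/1e6 = 992.04*9.81*3260.9/1e6 = 31.73479 MPa
Step 2: P_wf = P_i - mdot/PI = 31.73479 - 147.35/38.129 = 27.870 MPa
P_wf = 27.870 MPa


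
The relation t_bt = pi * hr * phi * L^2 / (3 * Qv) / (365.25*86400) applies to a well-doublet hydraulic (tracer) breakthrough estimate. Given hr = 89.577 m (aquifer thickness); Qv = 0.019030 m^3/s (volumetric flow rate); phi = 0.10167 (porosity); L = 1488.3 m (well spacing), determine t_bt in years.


t_bt = pi * hr * phi * L^2 / (3 * Qv) / (365.25*86400)
t_bt = pi * 89.577 * 0.10167 * 1488.3^2 / (3 * 0.019030) / (365.25*86400)
t_bt = 35.177 years


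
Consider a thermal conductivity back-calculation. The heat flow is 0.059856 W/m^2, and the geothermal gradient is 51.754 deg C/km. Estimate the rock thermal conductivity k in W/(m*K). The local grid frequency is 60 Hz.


k = q / (grad / 1000)
k = 0.059856 / (51.754 / 1000)
k = 1.1565 W/(m*K)


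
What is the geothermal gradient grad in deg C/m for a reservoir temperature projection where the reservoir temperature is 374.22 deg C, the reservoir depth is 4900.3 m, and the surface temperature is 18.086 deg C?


grad = (T_res - T_surf) / d * 1000
grad = (374.22 - 18.086) / 4900.3 * 1000
grad = 72.67596 deg C/km
Convert: 72.67596 deg C/km * 0.001 = 0.072676 deg C/m
grad = 0.072676 deg C/m


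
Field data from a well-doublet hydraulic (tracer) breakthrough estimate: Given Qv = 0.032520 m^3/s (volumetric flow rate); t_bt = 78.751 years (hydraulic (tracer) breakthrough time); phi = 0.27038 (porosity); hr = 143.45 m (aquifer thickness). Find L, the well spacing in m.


L = sqrt(t_bt*365.25*86400*3*Qv / (pi*hr*phi))
L = sqrt(78.751*365.25*86400*3*0.032520 / (pi*143.45*0.27038))
L = 1410.6 m


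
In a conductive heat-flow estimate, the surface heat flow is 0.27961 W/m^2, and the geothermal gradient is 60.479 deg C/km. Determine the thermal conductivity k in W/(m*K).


k = q * 1000 / grad
k = 0.27961 * 1000 / 60.479
k = 4.6233 W/(m*K)


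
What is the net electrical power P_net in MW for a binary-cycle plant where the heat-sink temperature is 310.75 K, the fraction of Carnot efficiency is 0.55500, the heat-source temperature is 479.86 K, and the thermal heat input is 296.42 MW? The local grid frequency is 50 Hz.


Step 1: eta = (1 - Tc/Th)*f = (1 - 310.75/479.86)*0.555 = 0.1955905
Step 2: P_net = eta * Q_in = 0.1955905 * 296.42 = 57.977 MW
P_net = 57.977 MW


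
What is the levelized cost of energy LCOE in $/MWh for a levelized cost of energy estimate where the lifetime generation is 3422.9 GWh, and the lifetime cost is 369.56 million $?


LCOE = C_tot / E_tot * 100
LCOE = 369.56 / 3422.9 * 100
LCOE = 10.79669 cents/kWh
Convert: 10.79669 cents/kWh * 10.0 = 107.97 $/MWh
LCOE = 107.97 $/MWh


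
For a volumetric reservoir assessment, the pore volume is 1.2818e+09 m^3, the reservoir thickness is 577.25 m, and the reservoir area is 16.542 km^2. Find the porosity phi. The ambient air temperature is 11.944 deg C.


phi = Vp / (A * 1e6 * hr)
phi = 1.2818e+09 / (16.542 * 1e6 * 577.25)
phi = 0.13424


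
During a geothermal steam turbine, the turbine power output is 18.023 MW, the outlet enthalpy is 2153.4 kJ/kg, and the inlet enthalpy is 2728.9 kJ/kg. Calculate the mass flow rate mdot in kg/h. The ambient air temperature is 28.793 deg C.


mdot = P * 1000 / (h_in - h_out)
mdot = 18.023 * 1000 / (2728.9 - 2153.4)
mdot = 31.31712 kg/s
Convert: 31.31712 kg/s * 3600.0 = 1.1274e+05 kg/h
mdot = 1.1274e+05 kg/h


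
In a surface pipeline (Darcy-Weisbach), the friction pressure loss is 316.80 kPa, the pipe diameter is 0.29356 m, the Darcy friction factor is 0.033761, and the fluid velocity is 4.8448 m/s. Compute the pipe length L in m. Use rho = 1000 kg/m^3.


L = dP*1000*D / (f*rho*vel^2/2)
L = 316.80*1000*0.29356 / (0.033761*1000*4.8448^2/2)
L = 234.72 m


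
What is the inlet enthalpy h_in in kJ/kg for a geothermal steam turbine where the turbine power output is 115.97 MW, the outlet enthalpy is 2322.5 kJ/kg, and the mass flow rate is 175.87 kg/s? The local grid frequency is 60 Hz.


h_in = h_out + P * 1000 / mdot
h_in = 2322.5 + 115.97 * 1000 / 175.87
h_in = 2981.9 kJ/kg


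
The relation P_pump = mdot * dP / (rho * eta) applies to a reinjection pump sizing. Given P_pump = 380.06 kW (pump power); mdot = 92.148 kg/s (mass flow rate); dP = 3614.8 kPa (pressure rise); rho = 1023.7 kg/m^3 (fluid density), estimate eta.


eta = mdot * dP / (rho * P_pump)
eta = 92.148 * 3614.8 / (1023.7 * 380.06)
eta = 0.85614


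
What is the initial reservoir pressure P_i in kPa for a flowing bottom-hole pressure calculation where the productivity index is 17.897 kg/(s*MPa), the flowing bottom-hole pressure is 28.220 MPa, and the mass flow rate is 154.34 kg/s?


P_i = P_wf + mdot / PI
P_i = 28.220 + 154.34 / 17.897
P_i = 36.84379 MPa
Convert: 36.84379 MPa * 1000.0 = 36844 kPa
P_i = 36844 kPa


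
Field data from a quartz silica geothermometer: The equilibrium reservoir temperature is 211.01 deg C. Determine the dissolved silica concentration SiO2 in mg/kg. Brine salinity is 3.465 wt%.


SiO2 = 10^(5.19 - 1309/(T_eq + 273.15))
SiO2 = 10^(5.19 - 1309/(211.01 + 273.15))
SiO2 = 306.44 mg/kg


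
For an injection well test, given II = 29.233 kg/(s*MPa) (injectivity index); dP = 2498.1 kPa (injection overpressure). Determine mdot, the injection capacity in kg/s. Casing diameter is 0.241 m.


mdot = II * dP / 1000
mdot = 29.233 * 2498.1 / 1000
mdot = 73.027 kg/s


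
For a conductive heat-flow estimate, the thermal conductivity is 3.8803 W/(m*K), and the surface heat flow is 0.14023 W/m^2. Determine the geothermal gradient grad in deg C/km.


grad = q * 1000 / k
grad = 0.14023 * 1000 / 3.8803
grad = 36.139 deg C/km


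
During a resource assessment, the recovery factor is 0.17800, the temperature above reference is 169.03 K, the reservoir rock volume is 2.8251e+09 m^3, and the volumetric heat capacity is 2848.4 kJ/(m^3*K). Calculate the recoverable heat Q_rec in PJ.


Step 1: Q_s = Vr*rhoc*dT/1e12 = 2.8251e+09*2848.4*169.03/1e12 = 1360.187 PJ
Step 2: Q_rec = Q_s * RF = 1360.187 * 0.178 = 242.11 PJ
Q_rec = 242.11 PJ


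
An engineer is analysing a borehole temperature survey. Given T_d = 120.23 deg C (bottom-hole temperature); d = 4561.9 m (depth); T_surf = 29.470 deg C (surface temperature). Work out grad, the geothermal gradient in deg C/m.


grad = (T_d - T_surf) / d * 1000
grad = (120.23 - 29.470) / 4561.9 * 1000
grad = 19.89522 deg C/km
Convert: 19.89522 deg C/km * 0.001 = 0.019895 deg C/m
grad = 0.019895 deg C/m


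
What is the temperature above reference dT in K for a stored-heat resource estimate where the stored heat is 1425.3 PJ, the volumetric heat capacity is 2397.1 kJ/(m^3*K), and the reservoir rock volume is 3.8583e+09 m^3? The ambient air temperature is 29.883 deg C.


dT = Q_s * 1e12 / (Vr * rhoc)
dT = 1425.3 * 1e12 / (3.8583e+09 * 2397.1)
dT = 154.11 K


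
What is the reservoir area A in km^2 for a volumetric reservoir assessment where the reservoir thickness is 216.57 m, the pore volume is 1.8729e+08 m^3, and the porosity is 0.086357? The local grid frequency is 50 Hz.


A = Vp / (1e6 * hr * phi)
A = 1.8729e+08 / (1e6 * 216.57 * 0.086357)
A = 10.014 km^2


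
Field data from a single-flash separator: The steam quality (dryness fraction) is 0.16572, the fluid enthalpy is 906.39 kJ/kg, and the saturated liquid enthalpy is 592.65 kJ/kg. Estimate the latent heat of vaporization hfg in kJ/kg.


hfg = (h - hf) / x
hfg = (906.39 - 592.65) / 0.16572
hfg = 1893.2 kJ/kg


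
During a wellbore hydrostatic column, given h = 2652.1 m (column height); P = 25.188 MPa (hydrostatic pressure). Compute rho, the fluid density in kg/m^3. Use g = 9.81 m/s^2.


rho = P * 1e6 / (g * h)
rho = 25.188 * 1e6 / (9.81 * 2652.1)
rho = 968.13 kg/m^3


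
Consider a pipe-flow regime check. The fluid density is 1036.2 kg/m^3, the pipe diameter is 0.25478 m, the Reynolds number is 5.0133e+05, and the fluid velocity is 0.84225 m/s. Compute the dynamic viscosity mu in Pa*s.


mu = rho * vel * D / Re
mu = 1036.2 * 0.84225 * 0.25478 / 5.0133e+05
mu = 0.00044353 Pa*s


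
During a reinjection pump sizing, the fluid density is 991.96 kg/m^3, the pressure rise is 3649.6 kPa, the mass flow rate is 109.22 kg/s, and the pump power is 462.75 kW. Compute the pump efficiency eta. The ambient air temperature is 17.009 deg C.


eta = mdot * dP / (rho * P_pump)
eta = 109.22 * 3649.6 / (991.96 * 462.75)
eta = 0.86837


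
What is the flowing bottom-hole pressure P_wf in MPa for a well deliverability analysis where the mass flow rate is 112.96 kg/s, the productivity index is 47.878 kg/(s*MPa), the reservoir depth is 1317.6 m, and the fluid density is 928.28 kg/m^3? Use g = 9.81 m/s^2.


Step 1: P_i = rho*g*h/1e6 = 928.28*9.81*1317.6/1e6 = 11.99863 MPa
Step 2: P_wf = P_i - mdot/PI = 11.99863 - 112.96/47.878 = 9.6393 MPa
P_wf = 9.6393 MPa


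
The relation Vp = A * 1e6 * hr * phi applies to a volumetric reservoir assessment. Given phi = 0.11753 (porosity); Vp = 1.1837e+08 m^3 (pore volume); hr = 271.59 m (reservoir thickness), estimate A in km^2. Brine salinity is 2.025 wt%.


A = Vp / (1e6 * hr * phi)
A = 1.1837e+08 / (1e6 * 271.59 * 0.11753)
A = 3.7083 km^2


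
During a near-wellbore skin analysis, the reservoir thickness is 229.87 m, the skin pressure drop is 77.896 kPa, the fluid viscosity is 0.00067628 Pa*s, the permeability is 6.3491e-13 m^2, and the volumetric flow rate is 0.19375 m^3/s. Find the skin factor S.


S = dP_s * 1000 * 2*pi*k*hr / (q*mu)
S = 77.896 * 1000 * 2*pi*6.3491e-13*229.87 / (0.19375*0.00067628)
S = 0.54516


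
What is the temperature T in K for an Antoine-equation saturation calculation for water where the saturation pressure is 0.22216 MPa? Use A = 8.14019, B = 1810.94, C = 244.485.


T = B / (A - log10(P_sat * 760 / 0.101325)) - C
T = 1810.94 / (8.14019 - log10(0.22216 * 760 / 0.101325)) - 244.485
T = 123.7099 deg C
Convert to K: 123.7099 + 273.15 = 396.86 K
T = 396.86 K


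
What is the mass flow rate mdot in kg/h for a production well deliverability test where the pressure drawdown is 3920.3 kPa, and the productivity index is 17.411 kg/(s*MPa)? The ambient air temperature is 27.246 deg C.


mdot = PI * dP / 1000
mdot = 17.411 * 3920.3 / 1000
mdot = 68.25634 kg/s
Convert: 68.25634 kg/s * 3600.0 = 2.4572e+05 kg/h
mdot = 2.4572e+05 kg/h


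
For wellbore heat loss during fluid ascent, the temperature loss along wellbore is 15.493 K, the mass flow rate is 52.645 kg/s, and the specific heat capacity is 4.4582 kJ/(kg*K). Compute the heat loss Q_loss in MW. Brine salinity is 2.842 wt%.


Q_loss = mdot * cp * dT
Q_loss = 52.645 * 4.4582 * 15.493
Q_loss = 3636.237 kW
Convert: 3636.237 kW * 0.001 = 3.6362 MW
Q_loss = 3.6362 MW


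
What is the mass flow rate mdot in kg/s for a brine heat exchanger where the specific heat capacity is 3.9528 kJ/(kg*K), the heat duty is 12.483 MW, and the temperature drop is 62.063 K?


mdot = Q * 1000 / (cp * dT)
mdot = 12.483 * 1000 / (3.9528 * 62.063)
mdot = 50.884 kg/s


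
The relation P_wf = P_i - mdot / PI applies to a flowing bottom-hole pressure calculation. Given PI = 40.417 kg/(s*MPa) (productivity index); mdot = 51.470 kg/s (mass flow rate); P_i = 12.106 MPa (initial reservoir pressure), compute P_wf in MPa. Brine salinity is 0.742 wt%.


P_wf = P_i - mdot / PI
P_wf = 12.106 - 51.470 / 40.417
P_wf = 10.833 MPa


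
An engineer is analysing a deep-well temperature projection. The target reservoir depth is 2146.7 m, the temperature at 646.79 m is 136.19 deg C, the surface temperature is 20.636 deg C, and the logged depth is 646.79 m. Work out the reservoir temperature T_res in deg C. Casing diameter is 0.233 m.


Step 1: grad = (T_d1 - T_surf)/d1 * 1000 = (136.19 - 20.636)/646.79 * 1000 = 178.6577 deg C/km
Step 2: T_res = T_surf + grad*d2/1000 = 20.636 + 178.6577*2146.7/1000 = 404.16 deg C
T_res = 404.16 deg C


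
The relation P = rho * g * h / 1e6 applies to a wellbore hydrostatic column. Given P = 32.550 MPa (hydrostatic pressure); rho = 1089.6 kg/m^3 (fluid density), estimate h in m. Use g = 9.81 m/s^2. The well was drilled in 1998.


h = P * 1e6 / (g * rho)
h = 32.550 * 1e6 / (9.81 * 1089.6)
h = 3045.2 m


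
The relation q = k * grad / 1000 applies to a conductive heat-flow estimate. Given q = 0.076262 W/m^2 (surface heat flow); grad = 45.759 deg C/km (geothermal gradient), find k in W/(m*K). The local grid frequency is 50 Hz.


k = q * 1000 / grad
k = 0.076262 * 1000 / 45.759
k = 1.6666 W/(m*K)


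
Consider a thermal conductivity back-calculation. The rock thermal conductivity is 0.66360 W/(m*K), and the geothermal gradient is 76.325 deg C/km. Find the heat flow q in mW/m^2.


q = k * grad / 1000
q = 0.66360 * 76.325 / 1000
q = 0.05064927 W/m^2
Convert: 0.05064927 W/m^2 * 1000.0 = 50.649 mW/m^2
q = 50.649 mW/m^2


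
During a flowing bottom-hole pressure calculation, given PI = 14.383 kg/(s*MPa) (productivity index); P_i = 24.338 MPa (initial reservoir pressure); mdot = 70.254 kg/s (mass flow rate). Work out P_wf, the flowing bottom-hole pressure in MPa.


P_wf = P_i - mdot / PI
P_wf = 24.338 - 70.254 / 14.383
P_wf = 19.453 MPa


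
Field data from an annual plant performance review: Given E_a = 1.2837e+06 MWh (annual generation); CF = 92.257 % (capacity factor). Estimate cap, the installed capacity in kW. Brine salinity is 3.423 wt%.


cap = E_a / (CF/100 * 8760)
cap = 1.2837e+06 / (92.257/100 * 8760)
cap = 158.8401 MW
Convert: 158.8401 MW * 1000.0 = 1.5884e+05 kW
cap = 1.5884e+05 kW


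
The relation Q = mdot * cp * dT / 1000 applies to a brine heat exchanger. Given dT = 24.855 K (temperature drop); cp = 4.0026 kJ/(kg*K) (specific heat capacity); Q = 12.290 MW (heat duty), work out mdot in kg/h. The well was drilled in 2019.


mdot = Q * 1000 / (cp * dT)
mdot = 12.290 * 1000 / (4.0026 * 24.855)
mdot = 123.5367 kg/s
Convert: 123.5367 kg/s * 3600.0 = 4.4473e+05 kg/h
mdot = 4.4473e+05 kg/h


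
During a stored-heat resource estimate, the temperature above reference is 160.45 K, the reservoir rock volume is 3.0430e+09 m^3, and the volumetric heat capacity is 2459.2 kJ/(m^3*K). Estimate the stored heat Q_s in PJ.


Q_s = Vr * rhoc * dT / 1e12
Q_s = 3.0430e+09 * 2459.2 * 160.45 / 1e12
Q_s = 1200.7 PJ


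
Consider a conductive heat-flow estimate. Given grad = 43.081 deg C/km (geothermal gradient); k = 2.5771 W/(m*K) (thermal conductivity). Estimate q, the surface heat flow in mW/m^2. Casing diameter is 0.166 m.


q = k * grad / 1000
q = 2.5771 * 43.081 / 1000
q = 0.1110240 W/m^2
Convert: 0.1110240 W/m^2 * 1000.0 = 111.02 mW/m^2
q = 111.02 mW/m^2


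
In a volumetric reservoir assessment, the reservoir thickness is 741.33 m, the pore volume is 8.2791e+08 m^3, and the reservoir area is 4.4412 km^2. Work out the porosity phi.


phi = Vp / (A * 1e6 * hr)
phi = 8.2791e+08 / (4.4412 * 1e6 * 741.33)
phi = 0.25146


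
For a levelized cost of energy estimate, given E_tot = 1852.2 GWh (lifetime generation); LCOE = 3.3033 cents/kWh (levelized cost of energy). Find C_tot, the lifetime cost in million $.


C_tot = LCOE / 100 * E_tot
C_tot = 3.3033 / 100 * 1852.2
C_tot = 61.184 million $


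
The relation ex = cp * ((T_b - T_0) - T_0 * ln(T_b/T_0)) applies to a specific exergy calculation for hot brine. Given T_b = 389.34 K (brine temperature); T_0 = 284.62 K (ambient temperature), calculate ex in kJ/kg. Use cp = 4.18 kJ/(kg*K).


ex = cp * ((T_b - T_0) - T_0 * ln(T_b/T_0))
ex = 4.18 * ((389.34 - 284.62) - 284.62 * ln(389.34/284.62))
ex = 64.995 kJ/kg


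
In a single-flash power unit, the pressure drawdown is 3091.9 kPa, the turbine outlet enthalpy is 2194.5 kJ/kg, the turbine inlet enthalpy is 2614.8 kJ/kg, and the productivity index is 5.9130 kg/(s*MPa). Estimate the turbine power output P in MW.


Step 1: mdot = PI * dP / 1000 = 5.913 * 3091.9 / 1000 = 18.28240 kg/s
Step 2: P = mdot*(h_in - h_out)/1000 = 18.28240*(2614.8 - 2194.5)/1000 = 7.6841 MW
P = 7.6841 MW


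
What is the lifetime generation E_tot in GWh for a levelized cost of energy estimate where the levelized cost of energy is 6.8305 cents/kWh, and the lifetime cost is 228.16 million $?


E_tot = C_tot / LCOE * 100
E_tot = 228.16 / 6.8305 * 100
E_tot = 3340.3 GWh


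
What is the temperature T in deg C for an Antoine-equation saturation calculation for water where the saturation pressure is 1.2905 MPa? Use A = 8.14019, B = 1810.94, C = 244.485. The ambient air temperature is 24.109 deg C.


T = B / (A - log10(P_sat * 760 / 0.101325)) - C
T = 1810.94 / (8.14019 - log10(1.2905 * 760 / 0.101325)) - 244.485
T = 191.43 deg C


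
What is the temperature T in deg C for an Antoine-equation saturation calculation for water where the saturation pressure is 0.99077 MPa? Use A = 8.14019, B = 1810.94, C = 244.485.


T = B / (A - log10(P_sat * 760 / 0.101325)) - C
T = 1810.94 / (8.14019 - log10(0.99077 * 760 / 0.101325)) - 244.485
T = 179.71 deg C


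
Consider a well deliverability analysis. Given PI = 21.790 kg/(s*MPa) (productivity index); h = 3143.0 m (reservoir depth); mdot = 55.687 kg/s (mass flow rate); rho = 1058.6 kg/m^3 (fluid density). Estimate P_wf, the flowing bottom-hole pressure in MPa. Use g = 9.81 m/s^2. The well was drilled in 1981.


Step 1: P_i = rho*g*h/1e6 = 1058.6*9.81*3143.0/1e6 = 32.63963 MPa
Step 2: P_wf = P_i - mdot/PI = 32.63963 - 55.687/21.79 = 30.084 MPa
P_wf = 30.084 MPa


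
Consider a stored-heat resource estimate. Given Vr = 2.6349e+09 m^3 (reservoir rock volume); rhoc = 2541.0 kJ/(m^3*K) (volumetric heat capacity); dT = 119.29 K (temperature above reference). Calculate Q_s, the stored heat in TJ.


Q_s = Vr * rhoc * dT / 1e12
Q_s = 2.6349e+09 * 2541.0 * 119.29 / 1e12
Q_s = 798.6801 PJ
Convert: 798.6801 PJ * 1000.0 = 7.9868e+05 TJ
Q_s = 7.9868e+05 TJ


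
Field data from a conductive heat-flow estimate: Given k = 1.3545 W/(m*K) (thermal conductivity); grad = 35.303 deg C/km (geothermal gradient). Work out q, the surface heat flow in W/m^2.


q = k * grad / 1000
q = 1.3545 * 35.303 / 1000
q = 0.047818 W/m^2


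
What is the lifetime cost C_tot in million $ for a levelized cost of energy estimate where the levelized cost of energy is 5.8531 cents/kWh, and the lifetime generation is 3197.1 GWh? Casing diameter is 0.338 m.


C_tot = LCOE / 100 * E_tot
C_tot = 5.8531 / 100 * 3197.1
C_tot = 187.13 million $


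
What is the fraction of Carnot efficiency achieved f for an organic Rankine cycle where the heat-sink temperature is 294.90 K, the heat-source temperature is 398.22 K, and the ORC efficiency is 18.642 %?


f = (eta_orc/100) / (1 - Tc/Th)
f = (18.642/100) / (1 - 294.90/398.22)
f = 0.71851


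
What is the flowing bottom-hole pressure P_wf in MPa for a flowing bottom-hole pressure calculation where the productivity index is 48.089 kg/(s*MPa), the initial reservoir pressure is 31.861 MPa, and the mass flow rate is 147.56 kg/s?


P_wf = P_i - mdot / PI
P_wf = 31.861 - 147.56 / 48.089
P_wf = 28.793 MPa


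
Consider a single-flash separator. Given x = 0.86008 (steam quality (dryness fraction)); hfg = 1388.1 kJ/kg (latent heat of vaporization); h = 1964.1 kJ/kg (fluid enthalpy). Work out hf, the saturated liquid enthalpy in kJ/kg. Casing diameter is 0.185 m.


hf = h - x * hfg
hf = 1964.1 - 0.86008 * 1388.1
hf = 770.22 kJ/kg


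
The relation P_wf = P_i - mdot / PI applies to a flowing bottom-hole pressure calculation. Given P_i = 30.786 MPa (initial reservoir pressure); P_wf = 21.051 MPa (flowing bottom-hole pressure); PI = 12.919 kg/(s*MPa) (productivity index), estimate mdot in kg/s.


mdot = (P_i - P_wf) * PI
mdot = (30.786 - 21.051) * 12.919
mdot = 125.77 kg/s
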